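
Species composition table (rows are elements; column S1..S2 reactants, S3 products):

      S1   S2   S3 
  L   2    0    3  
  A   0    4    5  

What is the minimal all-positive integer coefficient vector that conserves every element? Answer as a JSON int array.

L: 6·2+5·0 = 12 | 4·3 = 12
A: 6·0+5·4 = 20 | 4·5 = 20
gcd(6,5,4) = 1

Coefficients: [6, 5, 4]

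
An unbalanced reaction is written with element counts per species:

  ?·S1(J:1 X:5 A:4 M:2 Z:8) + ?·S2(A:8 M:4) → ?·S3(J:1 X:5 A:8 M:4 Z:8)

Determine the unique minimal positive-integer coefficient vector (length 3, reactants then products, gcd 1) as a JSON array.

J: 2·1+1·0 = 2 | 2·1 = 2
X: 2·5+1·0 = 10 | 2·5 = 10
A: 2·4+1·8 = 16 | 2·8 = 16
M: 2·2+1·4 = 8 | 2·4 = 8
Z: 2·8+1·0 = 16 | 2·8 = 16
gcd(2,1,2) = 1

Coefficients: [2, 1, 2]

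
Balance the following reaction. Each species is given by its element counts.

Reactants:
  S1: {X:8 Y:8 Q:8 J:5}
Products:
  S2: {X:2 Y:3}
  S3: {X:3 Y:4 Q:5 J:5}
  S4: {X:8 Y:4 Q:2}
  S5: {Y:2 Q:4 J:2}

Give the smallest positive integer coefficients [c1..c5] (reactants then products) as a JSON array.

X: 6·8 = 48 | 2·2+4·3+4·8+5·0 = 48
Y: 6·8 = 48 | 2·3+4·4+4·4+5·2 = 48
Q: 6·8 = 48 | 2·0+4·5+4·2+5·4 = 48
J: 6·5 = 30 | 2·0+4·5+4·0+5·2 = 30
gcd(6,2,4,4,5) = 1

Coefficients: [6, 2, 4, 4, 5]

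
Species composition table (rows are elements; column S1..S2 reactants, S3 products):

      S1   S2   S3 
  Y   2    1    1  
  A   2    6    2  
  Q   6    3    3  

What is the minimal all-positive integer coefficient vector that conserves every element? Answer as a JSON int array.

Y: 2·2+1·1 = 5 | 5·1 = 5
A: 2·2+1·6 = 10 | 5·2 = 10
Q: 2·6+1·3 = 15 | 5·3 = 15
gcd(2,1,5) = 1

Coefficients: [2, 1, 5]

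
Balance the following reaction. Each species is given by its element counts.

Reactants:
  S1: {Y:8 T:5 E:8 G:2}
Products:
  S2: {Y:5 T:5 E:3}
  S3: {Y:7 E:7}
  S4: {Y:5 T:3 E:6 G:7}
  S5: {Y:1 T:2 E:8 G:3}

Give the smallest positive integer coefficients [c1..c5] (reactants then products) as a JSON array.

Coefficients: [5, 4, 2, 1, 1]

Y: 5·8 = 40 | 4·5+2·7+1·5+1·1 = 40
T: 5·5 = 25 | 4·5+2·0+1·3+1·2 = 25
E: 5·8 = 40 | 4·3+2·7+1·6+1·8 = 40
G: 5·2 = 10 | 4·0+2·0+1·7+1·3 = 10
gcd(5,4,2,1,1) = 1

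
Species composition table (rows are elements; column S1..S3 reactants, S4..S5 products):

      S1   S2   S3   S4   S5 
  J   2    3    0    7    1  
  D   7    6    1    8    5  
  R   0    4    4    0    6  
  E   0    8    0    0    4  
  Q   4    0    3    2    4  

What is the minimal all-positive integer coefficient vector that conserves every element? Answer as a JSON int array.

Coefficients: [2, 3, 6, 1, 6]

J: 2·2+3·3+6·0 = 13 | 1·7+6·1 = 13
D: 2·7+3·6+6·1 = 38 | 1·8+6·5 = 38
R: 2·0+3·4+6·4 = 36 | 1·0+6·6 = 36
E: 2·0+3·8+6·0 = 24 | 1·0+6·4 = 24
Q: 2·4+3·0+6·3 = 26 | 1·2+6·4 = 26
gcd(2,3,6,1,6) = 1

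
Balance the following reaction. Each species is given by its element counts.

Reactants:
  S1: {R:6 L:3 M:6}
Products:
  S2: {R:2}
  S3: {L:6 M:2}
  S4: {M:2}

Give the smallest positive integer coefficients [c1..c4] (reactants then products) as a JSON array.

R: 2·6 = 12 | 6·2+1·0+5·0 = 12
L: 2·3 = 6 | 6·0+1·6+5·0 = 6
M: 2·6 = 12 | 6·0+1·2+5·2 = 12
gcd(2,6,1,5) = 1

Coefficients: [2, 6, 1, 5]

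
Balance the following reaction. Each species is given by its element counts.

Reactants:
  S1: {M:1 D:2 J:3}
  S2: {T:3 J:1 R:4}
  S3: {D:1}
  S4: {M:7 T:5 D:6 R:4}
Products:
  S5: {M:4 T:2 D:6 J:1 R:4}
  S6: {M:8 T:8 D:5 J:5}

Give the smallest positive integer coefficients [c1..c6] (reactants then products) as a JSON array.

Coefficients: [5, 1, 6, 5, 6, 2]

M: 5·1+1·0+6·0+5·7 = 40 | 6·4+2·8 = 40
T: 5·0+1·3+6·0+5·5 = 28 | 6·2+2·8 = 28
D: 5·2+1·0+6·1+5·6 = 46 | 6·6+2·5 = 46
J: 5·3+1·1+6·0+5·0 = 16 | 6·1+2·5 = 16
R: 5·0+1·4+6·0+5·4 = 24 | 6·4+2·0 = 24
gcd(5,1,6,5,6,2) = 1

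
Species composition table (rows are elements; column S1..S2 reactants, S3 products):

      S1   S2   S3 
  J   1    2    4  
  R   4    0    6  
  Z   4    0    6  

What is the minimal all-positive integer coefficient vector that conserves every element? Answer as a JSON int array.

J: 6·1+5·2 = 16 | 4·4 = 16
R: 6·4+5·0 = 24 | 4·6 = 24
Z: 6·4+5·0 = 24 | 4·6 = 24
gcd(6,5,4) = 1

Coefficients: [6, 5, 4]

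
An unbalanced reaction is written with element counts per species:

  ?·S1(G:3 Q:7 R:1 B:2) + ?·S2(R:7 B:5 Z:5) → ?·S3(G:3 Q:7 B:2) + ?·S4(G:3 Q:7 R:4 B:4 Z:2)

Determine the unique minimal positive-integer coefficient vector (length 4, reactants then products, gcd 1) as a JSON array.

Coefficients: [6, 2, 1, 5]

G: 6·3+2·0 = 18 | 1·3+5·3 = 18
Q: 6·7+2·0 = 42 | 1·7+5·7 = 42
R: 6·1+2·7 = 20 | 1·0+5·4 = 20
B: 6·2+2·5 = 22 | 1·2+5·4 = 22
Z: 6·0+2·5 = 10 | 1·0+5·2 = 10
gcd(6,2,1,5) = 1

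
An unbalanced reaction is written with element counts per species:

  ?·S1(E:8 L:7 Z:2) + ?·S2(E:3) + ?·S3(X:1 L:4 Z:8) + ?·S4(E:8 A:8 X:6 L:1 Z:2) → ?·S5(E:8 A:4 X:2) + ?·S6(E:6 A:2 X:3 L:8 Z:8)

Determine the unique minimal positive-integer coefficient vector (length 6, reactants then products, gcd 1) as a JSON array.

E: 4·8+4·3+4·0+4·8 = 76 | 5·8+6·6 = 76
A: 4·0+4·0+4·0+4·8 = 32 | 5·4+6·2 = 32
X: 4·0+4·0+4·1+4·6 = 28 | 5·2+6·3 = 28
L: 4·7+4·0+4·4+4·1 = 48 | 5·0+6·8 = 48
Z: 4·2+4·0+4·8+4·2 = 48 | 5·0+6·8 = 48
gcd(4,4,4,4,5,6) = 1

Coefficients: [4, 4, 4, 4, 5, 6]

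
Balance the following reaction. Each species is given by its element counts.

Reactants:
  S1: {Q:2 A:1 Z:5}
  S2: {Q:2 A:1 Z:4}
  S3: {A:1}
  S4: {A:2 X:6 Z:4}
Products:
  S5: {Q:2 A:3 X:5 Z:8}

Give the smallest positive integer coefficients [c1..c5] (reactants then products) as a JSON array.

Q: 4·2+2·2+2·0+5·0 = 12 | 6·2 = 12
A: 4·1+2·1+2·1+5·2 = 18 | 6·3 = 18
X: 4·0+2·0+2·0+5·6 = 30 | 6·5 = 30
Z: 4·5+2·4+2·0+5·4 = 48 | 6·8 = 48
gcd(4,2,2,5,6) = 1

Coefficients: [4, 2, 2, 5, 6]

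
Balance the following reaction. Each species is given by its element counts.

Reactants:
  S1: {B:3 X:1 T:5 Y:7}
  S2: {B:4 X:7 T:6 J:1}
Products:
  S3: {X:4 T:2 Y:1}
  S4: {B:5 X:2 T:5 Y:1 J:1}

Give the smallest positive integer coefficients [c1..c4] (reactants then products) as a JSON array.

Coefficients: [1, 3, 4, 3]

B: 1·3+3·4 = 15 | 4·0+3·5 = 15
X: 1·1+3·7 = 22 | 4·4+3·2 = 22
T: 1·5+3·6 = 23 | 4·2+3·5 = 23
Y: 1·7+3·0 = 7 | 4·1+3·1 = 7
J: 1·0+3·1 = 3 | 4·0+3·1 = 3
gcd(1,3,4,3) = 1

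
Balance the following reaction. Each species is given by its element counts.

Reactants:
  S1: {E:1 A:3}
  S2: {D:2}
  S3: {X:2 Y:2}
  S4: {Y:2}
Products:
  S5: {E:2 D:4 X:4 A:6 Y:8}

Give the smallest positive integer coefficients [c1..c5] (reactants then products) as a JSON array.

Coefficients: [2, 2, 2, 2, 1]

E: 2·1+2·0+2·0+2·0 = 2 | 1·2 = 2
D: 2·0+2·2+2·0+2·0 = 4 | 1·4 = 4
X: 2·0+2·0+2·2+2·0 = 4 | 1·4 = 4
A: 2·3+2·0+2·0+2·0 = 6 | 1·6 = 6
Y: 2·0+2·0+2·2+2·2 = 8 | 1·8 = 8
gcd(2,2,2,2,1) = 1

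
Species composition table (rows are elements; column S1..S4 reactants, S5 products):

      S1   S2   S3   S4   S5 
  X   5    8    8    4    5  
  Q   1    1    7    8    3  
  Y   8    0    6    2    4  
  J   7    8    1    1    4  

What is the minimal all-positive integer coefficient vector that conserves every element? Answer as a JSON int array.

Coefficients: [2, 1, 1, 1, 6]

X: 2·5+1·8+1·8+1·4 = 30 | 6·5 = 30
Q: 2·1+1·1+1·7+1·8 = 18 | 6·3 = 18
Y: 2·8+1·0+1·6+1·2 = 24 | 6·4 = 24
J: 2·7+1·8+1·1+1·1 = 24 | 6·4 = 24
gcd(2,1,1,1,6) = 1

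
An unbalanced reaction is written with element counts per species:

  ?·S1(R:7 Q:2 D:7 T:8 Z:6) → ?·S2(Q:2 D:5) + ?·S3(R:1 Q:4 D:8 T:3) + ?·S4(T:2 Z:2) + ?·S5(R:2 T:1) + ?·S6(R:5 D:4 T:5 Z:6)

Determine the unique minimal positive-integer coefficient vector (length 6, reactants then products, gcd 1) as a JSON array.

R: 3·7 = 21 | 1·0+1·1+3·0+5·2+2·5 = 21
Q: 3·2 = 6 | 1·2+1·4+3·0+5·0+2·0 = 6
D: 3·7 = 21 | 1·5+1·8+3·0+5·0+2·4 = 21
T: 3·8 = 24 | 1·0+1·3+3·2+5·1+2·5 = 24
Z: 3·6 = 18 | 1·0+1·0+3·2+5·0+2·6 = 18
gcd(3,1,1,3,5,2) = 1

Coefficients: [3, 1, 1, 3, 5, 2]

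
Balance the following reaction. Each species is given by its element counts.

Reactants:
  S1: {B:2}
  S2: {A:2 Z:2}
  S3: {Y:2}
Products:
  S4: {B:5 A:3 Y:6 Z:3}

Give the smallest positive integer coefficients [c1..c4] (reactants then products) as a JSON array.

B: 5·2+3·0+6·0 = 10 | 2·5 = 10
A: 5·0+3·2+6·0 = 6 | 2·3 = 6
Y: 5·0+3·0+6·2 = 12 | 2·6 = 12
Z: 5·0+3·2+6·0 = 6 | 2·3 = 6
gcd(5,3,6,2) = 1

Coefficients: [5, 3, 6, 2]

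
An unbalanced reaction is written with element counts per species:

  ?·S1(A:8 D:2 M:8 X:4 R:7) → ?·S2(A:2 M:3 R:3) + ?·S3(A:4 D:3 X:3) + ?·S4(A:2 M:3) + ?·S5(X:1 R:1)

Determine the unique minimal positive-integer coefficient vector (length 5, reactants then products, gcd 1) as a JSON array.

Coefficients: [3, 5, 2, 3, 6]

A: 3·8 = 24 | 5·2+2·4+3·2+6·0 = 24
D: 3·2 = 6 | 5·0+2·3+3·0+6·0 = 6
M: 3·8 = 24 | 5·3+2·0+3·3+6·0 = 24
X: 3·4 = 12 | 5·0+2·3+3·0+6·1 = 12
R: 3·7 = 21 | 5·3+2·0+3·0+6·1 = 21
gcd(3,5,2,3,6) = 1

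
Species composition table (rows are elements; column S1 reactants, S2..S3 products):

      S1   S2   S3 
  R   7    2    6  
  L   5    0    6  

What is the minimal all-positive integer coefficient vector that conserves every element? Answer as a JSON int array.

Coefficients: [6, 6, 5]

R: 6·7 = 42 | 6·2+5·6 = 42
L: 6·5 = 30 | 6·0+5·6 = 30
gcd(6,6,5) = 1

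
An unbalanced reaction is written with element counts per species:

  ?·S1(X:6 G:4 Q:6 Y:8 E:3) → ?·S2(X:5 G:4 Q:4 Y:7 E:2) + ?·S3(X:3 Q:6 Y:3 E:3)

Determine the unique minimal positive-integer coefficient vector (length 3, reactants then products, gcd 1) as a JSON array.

Coefficients: [3, 3, 1]

X: 3·6 = 18 | 3·5+1·3 = 18
G: 3·4 = 12 | 3·4+1·0 = 12
Q: 3·6 = 18 | 3·4+1·6 = 18
Y: 3·8 = 24 | 3·7+1·3 = 24
E: 3·3 = 9 | 3·2+1·3 = 9
gcd(3,3,1) = 1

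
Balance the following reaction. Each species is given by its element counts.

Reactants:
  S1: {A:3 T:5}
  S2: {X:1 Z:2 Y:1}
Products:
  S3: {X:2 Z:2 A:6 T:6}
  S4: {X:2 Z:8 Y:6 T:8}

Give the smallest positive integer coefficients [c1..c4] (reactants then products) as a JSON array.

Coefficients: [4, 6, 2, 1]

X: 4·0+6·1 = 6 | 2·2+1·2 = 6
Z: 4·0+6·2 = 12 | 2·2+1·8 = 12
A: 4·3+6·0 = 12 | 2·6+1·0 = 12
Y: 4·0+6·1 = 6 | 2·0+1·6 = 6
T: 4·5+6·0 = 20 | 2·6+1·8 = 20
gcd(4,6,2,1) = 1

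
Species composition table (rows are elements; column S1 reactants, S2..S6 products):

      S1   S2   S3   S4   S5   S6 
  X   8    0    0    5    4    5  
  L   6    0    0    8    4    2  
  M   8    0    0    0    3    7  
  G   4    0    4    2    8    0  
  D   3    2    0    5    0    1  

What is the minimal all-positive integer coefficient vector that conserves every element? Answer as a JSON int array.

Coefficients: [6, 1, 1, 2, 2, 6]

X: 6·8 = 48 | 1·0+1·0+2·5+2·4+6·5 = 48
L: 6·6 = 36 | 1·0+1·0+2·8+2·4+6·2 = 36
M: 6·8 = 48 | 1·0+1·0+2·0+2·3+6·7 = 48
G: 6·4 = 24 | 1·0+1·4+2·2+2·8+6·0 = 24
D: 6·3 = 18 | 1·2+1·0+2·5+2·0+6·1 = 18
gcd(6,1,1,2,2,6) = 1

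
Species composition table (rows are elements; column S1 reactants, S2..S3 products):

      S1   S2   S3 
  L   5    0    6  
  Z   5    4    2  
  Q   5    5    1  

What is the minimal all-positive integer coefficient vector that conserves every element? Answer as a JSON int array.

Coefficients: [6, 5, 5]

L: 6·5 = 30 | 5·0+5·6 = 30
Z: 6·5 = 30 | 5·4+5·2 = 30
Q: 6·5 = 30 | 5·5+5·1 = 30
gcd(6,5,5) = 1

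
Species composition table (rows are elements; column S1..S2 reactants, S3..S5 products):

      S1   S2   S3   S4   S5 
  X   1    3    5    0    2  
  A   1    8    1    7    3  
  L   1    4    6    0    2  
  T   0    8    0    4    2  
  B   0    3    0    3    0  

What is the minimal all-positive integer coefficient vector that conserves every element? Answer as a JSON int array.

Coefficients: [6, 1, 1, 1, 2]

X: 6·1+1·3 = 9 | 1·5+1·0+2·2 = 9
A: 6·1+1·8 = 14 | 1·1+1·7+2·3 = 14
L: 6·1+1·4 = 10 | 1·6+1·0+2·2 = 10
T: 6·0+1·8 = 8 | 1·0+1·4+2·2 = 8
B: 6·0+1·3 = 3 | 1·0+1·3+2·0 = 3
gcd(6,1,1,1,2) = 1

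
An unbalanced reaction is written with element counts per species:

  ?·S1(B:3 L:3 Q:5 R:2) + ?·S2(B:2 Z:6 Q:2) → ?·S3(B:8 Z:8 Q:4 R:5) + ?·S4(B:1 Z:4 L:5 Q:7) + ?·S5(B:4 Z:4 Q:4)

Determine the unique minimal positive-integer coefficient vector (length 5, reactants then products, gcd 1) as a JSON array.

B: 5·3+6·2 = 27 | 2·8+3·1+2·4 = 27
Z: 5·0+6·6 = 36 | 2·8+3·4+2·4 = 36
L: 5·3+6·0 = 15 | 2·0+3·5+2·0 = 15
Q: 5·5+6·2 = 37 | 2·4+3·7+2·4 = 37
R: 5·2+6·0 = 10 | 2·5+3·0+2·0 = 10
gcd(5,6,2,3,2) = 1

Coefficients: [5, 6, 2, 3, 2]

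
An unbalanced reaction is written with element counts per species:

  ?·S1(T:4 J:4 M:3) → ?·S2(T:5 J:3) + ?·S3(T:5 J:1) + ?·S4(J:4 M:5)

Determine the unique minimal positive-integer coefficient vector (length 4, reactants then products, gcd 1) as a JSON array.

Coefficients: [5, 2, 2, 3]

T: 5·4 = 20 | 2·5+2·5+3·0 = 20
J: 5·4 = 20 | 2·3+2·1+3·4 = 20
M: 5·3 = 15 | 2·0+2·0+3·5 = 15
gcd(5,2,2,3) = 1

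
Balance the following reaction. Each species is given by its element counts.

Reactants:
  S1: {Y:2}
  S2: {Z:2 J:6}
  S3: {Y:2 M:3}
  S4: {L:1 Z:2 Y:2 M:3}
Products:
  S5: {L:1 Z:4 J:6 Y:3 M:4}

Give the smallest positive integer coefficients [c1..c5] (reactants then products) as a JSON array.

Coefficients: [1, 6, 2, 6, 6]

L: 1·0+6·0+2·0+6·1 = 6 | 6·1 = 6
Z: 1·0+6·2+2·0+6·2 = 24 | 6·4 = 24
J: 1·0+6·6+2·0+6·0 = 36 | 6·6 = 36
Y: 1·2+6·0+2·2+6·2 = 18 | 6·3 = 18
M: 1·0+6·0+2·3+6·3 = 24 | 6·4 = 24
gcd(1,6,2,6,6) = 1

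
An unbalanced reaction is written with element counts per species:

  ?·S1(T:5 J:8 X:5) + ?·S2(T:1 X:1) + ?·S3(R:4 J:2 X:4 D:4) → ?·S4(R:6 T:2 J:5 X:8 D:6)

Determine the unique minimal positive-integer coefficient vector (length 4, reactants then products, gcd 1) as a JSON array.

R: 1·0+3·0+6·4 = 24 | 4·6 = 24
T: 1·5+3·1+6·0 = 8 | 4·2 = 8
J: 1·8+3·0+6·2 = 20 | 4·5 = 20
X: 1·5+3·1+6·4 = 32 | 4·8 = 32
D: 1·0+3·0+6·4 = 24 | 4·6 = 24
gcd(1,3,6,4) = 1

Coefficients: [1, 3, 6, 4]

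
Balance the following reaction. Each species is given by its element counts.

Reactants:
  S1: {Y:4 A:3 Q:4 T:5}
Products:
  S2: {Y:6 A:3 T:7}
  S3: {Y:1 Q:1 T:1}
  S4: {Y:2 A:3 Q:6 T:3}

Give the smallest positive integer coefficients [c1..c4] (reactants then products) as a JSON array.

Coefficients: [5, 2, 2, 3]

Y: 5·4 = 20 | 2·6+2·1+3·2 = 20
A: 5·3 = 15 | 2·3+2·0+3·3 = 15
Q: 5·4 = 20 | 2·0+2·1+3·6 = 20
T: 5·5 = 25 | 2·7+2·1+3·3 = 25
gcd(5,2,2,3) = 1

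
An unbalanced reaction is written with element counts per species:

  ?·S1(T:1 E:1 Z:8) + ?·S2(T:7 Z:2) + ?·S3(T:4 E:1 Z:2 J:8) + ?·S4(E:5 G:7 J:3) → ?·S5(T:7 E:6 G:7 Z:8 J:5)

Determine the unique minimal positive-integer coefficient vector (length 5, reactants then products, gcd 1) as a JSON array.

T: 3·1+3·7+1·4+4·0 = 28 | 4·7 = 28
E: 3·1+3·0+1·1+4·5 = 24 | 4·6 = 24
G: 3·0+3·0+1·0+4·7 = 28 | 4·7 = 28
Z: 3·8+3·2+1·2+4·0 = 32 | 4·8 = 32
J: 3·0+3·0+1·8+4·3 = 20 | 4·5 = 20
gcd(3,3,1,4,4) = 1

Coefficients: [3, 3, 1, 4, 4]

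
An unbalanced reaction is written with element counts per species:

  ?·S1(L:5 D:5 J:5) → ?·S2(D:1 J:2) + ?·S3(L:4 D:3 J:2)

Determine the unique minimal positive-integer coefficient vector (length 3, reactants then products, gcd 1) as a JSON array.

Coefficients: [4, 5, 5]

L: 4·5 = 20 | 5·0+5·4 = 20
D: 4·5 = 20 | 5·1+5·3 = 20
J: 4·5 = 20 | 5·2+5·2 = 20
gcd(4,5,5) = 1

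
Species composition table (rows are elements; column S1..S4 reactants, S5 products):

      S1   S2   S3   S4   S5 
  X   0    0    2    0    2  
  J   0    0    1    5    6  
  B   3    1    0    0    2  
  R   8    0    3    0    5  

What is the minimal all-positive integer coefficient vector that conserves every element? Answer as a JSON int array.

X: 1·0+5·0+4·2+4·0 = 8 | 4·2 = 8
J: 1·0+5·0+4·1+4·5 = 24 | 4·6 = 24
B: 1·3+5·1+4·0+4·0 = 8 | 4·2 = 8
R: 1·8+5·0+4·3+4·0 = 20 | 4·5 = 20
gcd(1,5,4,4,4) = 1

Coefficients: [1, 5, 4, 4, 4]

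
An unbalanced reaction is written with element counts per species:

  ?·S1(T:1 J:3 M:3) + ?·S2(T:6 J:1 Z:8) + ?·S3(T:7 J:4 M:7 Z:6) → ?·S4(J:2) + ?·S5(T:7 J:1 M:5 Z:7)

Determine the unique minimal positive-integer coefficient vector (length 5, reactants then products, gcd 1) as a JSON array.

Coefficients: [1, 1, 1, 3, 2]

T: 1·1+1·6+1·7 = 14 | 3·0+2·7 = 14
J: 1·3+1·1+1·4 = 8 | 3·2+2·1 = 8
M: 1·3+1·0+1·7 = 10 | 3·0+2·5 = 10
Z: 1·0+1·8+1·6 = 14 | 3·0+2·7 = 14
gcd(1,1,1,3,2) = 1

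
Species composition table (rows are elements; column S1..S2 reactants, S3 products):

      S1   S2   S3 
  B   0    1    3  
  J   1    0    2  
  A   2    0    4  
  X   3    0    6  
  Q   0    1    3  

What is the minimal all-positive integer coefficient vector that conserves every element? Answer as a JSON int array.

Coefficients: [2, 3, 1]

B: 2·0+3·1 = 3 | 1·3 = 3
J: 2·1+3·0 = 2 | 1·2 = 2
A: 2·2+3·0 = 4 | 1·4 = 4
X: 2·3+3·0 = 6 | 1·6 = 6
Q: 2·0+3·1 = 3 | 1·3 = 3
gcd(2,3,1) = 1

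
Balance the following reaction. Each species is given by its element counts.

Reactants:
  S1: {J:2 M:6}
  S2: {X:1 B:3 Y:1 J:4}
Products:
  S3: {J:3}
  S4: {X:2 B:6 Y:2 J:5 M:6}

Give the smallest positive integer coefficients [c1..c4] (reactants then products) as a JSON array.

X: 3·0+6·1 = 6 | 5·0+3·2 = 6
B: 3·0+6·3 = 18 | 5·0+3·6 = 18
Y: 3·0+6·1 = 6 | 5·0+3·2 = 6
J: 3·2+6·4 = 30 | 5·3+3·5 = 30
M: 3·6+6·0 = 18 | 5·0+3·6 = 18
gcd(3,6,5,3) = 1

Coefficients: [3, 6, 5, 3]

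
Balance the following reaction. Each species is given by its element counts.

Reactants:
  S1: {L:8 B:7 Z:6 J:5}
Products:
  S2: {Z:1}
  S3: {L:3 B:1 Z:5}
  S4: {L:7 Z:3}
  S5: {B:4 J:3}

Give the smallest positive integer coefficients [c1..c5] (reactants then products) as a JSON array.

Coefficients: [3, 4, 1, 3, 5]

L: 3·8 = 24 | 4·0+1·3+3·7+5·0 = 24
B: 3·7 = 21 | 4·0+1·1+3·0+5·4 = 21
Z: 3·6 = 18 | 4·1+1·5+3·3+5·0 = 18
J: 3·5 = 15 | 4·0+1·0+3·0+5·3 = 15
gcd(3,4,1,3,5) = 1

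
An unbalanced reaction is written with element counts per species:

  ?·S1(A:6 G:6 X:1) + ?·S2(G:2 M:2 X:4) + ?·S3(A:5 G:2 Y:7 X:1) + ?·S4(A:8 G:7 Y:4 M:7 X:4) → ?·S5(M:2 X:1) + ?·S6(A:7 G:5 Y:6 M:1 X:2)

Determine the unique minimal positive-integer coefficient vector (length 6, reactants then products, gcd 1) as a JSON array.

Coefficients: [1, 1, 4, 2, 5, 6]

A: 1·6+1·0+4·5+2·8 = 42 | 5·0+6·7 = 42
G: 1·6+1·2+4·2+2·7 = 30 | 5·0+6·5 = 30
Y: 1·0+1·0+4·7+2·4 = 36 | 5·0+6·6 = 36
M: 1·0+1·2+4·0+2·7 = 16 | 5·2+6·1 = 16
X: 1·1+1·4+4·1+2·4 = 17 | 5·1+6·2 = 17
gcd(1,1,4,2,5,6) = 1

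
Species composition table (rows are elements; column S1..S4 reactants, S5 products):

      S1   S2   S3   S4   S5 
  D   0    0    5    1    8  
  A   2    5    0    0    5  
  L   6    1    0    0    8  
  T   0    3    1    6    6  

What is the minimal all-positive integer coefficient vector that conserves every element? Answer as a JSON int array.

D: 5·0+2·0+6·5+2·1 = 32 | 4·8 = 32
A: 5·2+2·5+6·0+2·0 = 20 | 4·5 = 20
L: 5·6+2·1+6·0+2·0 = 32 | 4·8 = 32
T: 5·0+2·3+6·1+2·6 = 24 | 4·6 = 24
gcd(5,2,6,2,4) = 1

Coefficients: [5, 2, 6, 2, 4]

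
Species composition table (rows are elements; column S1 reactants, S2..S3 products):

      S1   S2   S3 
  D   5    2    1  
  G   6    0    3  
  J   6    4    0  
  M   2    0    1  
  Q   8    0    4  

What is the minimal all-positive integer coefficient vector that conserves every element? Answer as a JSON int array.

Coefficients: [2, 3, 4]

D: 2·5 = 10 | 3·2+4·1 = 10
G: 2·6 = 12 | 3·0+4·3 = 12
J: 2·6 = 12 | 3·4+4·0 = 12
M: 2·2 = 4 | 3·0+4·1 = 4
Q: 2·8 = 16 | 3·0+4·4 = 16
gcd(2,3,4) = 1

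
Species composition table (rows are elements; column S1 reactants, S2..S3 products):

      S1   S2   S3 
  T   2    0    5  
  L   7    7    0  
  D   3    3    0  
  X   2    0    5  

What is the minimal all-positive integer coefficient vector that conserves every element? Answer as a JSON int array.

T: 5·2 = 10 | 5·0+2·5 = 10
L: 5·7 = 35 | 5·7+2·0 = 35
D: 5·3 = 15 | 5·3+2·0 = 15
X: 5·2 = 10 | 5·0+2·5 = 10
gcd(5,5,2) = 1

Coefficients: [5, 5, 2]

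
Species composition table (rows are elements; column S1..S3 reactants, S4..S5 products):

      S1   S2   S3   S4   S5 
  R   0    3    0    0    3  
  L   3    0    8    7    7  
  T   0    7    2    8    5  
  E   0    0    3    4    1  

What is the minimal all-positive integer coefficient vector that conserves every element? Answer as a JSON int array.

Coefficients: [5, 6, 6, 3, 6]

R: 5·0+6·3+6·0 = 18 | 3·0+6·3 = 18
L: 5·3+6·0+6·8 = 63 | 3·7+6·7 = 63
T: 5·0+6·7+6·2 = 54 | 3·8+6·5 = 54
E: 5·0+6·0+6·3 = 18 | 3·4+6·1 = 18
gcd(5,6,6,3,6) = 1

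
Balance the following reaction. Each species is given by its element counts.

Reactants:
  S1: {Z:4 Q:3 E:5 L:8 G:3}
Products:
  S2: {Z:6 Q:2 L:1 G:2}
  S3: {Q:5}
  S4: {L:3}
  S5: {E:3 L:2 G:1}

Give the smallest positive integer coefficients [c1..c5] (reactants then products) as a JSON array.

Coefficients: [3, 2, 1, 4, 5]

Z: 3·4 = 12 | 2·6+1·0+4·0+5·0 = 12
Q: 3·3 = 9 | 2·2+1·5+4·0+5·0 = 9
E: 3·5 = 15 | 2·0+1·0+4·0+5·3 = 15
L: 3·8 = 24 | 2·1+1·0+4·3+5·2 = 24
G: 3·3 = 9 | 2·2+1·0+4·0+5·1 = 9
gcd(3,2,1,4,5) = 1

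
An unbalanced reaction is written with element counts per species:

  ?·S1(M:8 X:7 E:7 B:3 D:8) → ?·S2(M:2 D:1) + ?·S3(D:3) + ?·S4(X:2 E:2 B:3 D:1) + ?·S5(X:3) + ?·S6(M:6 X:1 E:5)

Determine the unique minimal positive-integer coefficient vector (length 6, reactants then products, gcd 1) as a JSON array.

Coefficients: [3, 3, 6, 3, 4, 3]

M: 3·8 = 24 | 3·2+6·0+3·0+4·0+3·6 = 24
X: 3·7 = 21 | 3·0+6·0+3·2+4·3+3·1 = 21
E: 3·7 = 21 | 3·0+6·0+3·2+4·0+3·5 = 21
B: 3·3 = 9 | 3·0+6·0+3·3+4·0+3·0 = 9
D: 3·8 = 24 | 3·1+6·3+3·1+4·0+3·0 = 24
gcd(3,3,6,3,4,3) = 1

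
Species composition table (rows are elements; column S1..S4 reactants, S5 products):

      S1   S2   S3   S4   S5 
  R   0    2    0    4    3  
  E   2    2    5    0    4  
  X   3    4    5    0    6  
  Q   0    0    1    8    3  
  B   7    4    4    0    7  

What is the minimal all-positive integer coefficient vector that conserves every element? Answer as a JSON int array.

R: 2·0+5·2+2·0+2·4 = 18 | 6·3 = 18
E: 2·2+5·2+2·5+2·0 = 24 | 6·4 = 24
X: 2·3+5·4+2·5+2·0 = 36 | 6·6 = 36
Q: 2·0+5·0+2·1+2·8 = 18 | 6·3 = 18
B: 2·7+5·4+2·4+2·0 = 42 | 6·7 = 42
gcd(2,5,2,2,6) = 1

Coefficients: [2, 5, 2, 2, 6]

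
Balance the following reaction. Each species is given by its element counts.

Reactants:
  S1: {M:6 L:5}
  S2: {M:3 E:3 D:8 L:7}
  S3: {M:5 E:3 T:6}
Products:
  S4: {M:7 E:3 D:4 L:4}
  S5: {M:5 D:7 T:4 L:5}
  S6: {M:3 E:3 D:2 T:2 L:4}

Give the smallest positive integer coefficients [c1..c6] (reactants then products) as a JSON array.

M: 2·6+4·3+3·5 = 39 | 2·7+2·5+5·3 = 39
E: 2·0+4·3+3·3 = 21 | 2·3+2·0+5·3 = 21
D: 2·0+4·8+3·0 = 32 | 2·4+2·7+5·2 = 32
T: 2·0+4·0+3·6 = 18 | 2·0+2·4+5·2 = 18
L: 2·5+4·7+3·0 = 38 | 2·4+2·5+5·4 = 38
gcd(2,4,3,2,2,5) = 1

Coefficients: [2, 4, 3, 2, 2, 5]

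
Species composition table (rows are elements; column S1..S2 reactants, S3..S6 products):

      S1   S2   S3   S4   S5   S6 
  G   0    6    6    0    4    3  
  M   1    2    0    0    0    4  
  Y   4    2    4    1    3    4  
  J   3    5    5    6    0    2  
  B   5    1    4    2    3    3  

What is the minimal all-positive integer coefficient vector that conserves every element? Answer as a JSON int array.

G: 6·0+5·6 = 30 | 1·6+5·0+3·4+4·3 = 30
M: 6·1+5·2 = 16 | 1·0+5·0+3·0+4·4 = 16
Y: 6·4+5·2 = 34 | 1·4+5·1+3·3+4·4 = 34
J: 6·3+5·5 = 43 | 1·5+5·6+3·0+4·2 = 43
B: 6·5+5·1 = 35 | 1·4+5·2+3·3+4·3 = 35
gcd(6,5,1,5,3,4) = 1

Coefficients: [6, 5, 1, 5, 3, 4]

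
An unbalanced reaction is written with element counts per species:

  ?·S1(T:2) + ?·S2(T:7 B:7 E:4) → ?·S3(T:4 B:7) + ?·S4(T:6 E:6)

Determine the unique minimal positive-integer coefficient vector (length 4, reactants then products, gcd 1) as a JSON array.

T: 3·2+6·7 = 48 | 6·4+4·6 = 48
B: 3·0+6·7 = 42 | 6·7+4·0 = 42
E: 3·0+6·4 = 24 | 6·0+4·6 = 24
gcd(3,6,6,4) = 1

Coefficients: [3, 6, 6, 4]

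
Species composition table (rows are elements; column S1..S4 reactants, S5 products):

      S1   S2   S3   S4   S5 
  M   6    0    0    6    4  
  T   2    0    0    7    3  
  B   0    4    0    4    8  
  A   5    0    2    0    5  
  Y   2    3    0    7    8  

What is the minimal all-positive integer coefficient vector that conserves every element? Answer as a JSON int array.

Coefficients: [1, 5, 5, 1, 3]

M: 1·6+5·0+5·0+1·6 = 12 | 3·4 = 12
T: 1·2+5·0+5·0+1·7 = 9 | 3·3 = 9
B: 1·0+5·4+5·0+1·4 = 24 | 3·8 = 24
A: 1·5+5·0+5·2+1·0 = 15 | 3·5 = 15
Y: 1·2+5·3+5·0+1·7 = 24 | 3·8 = 24
gcd(1,5,5,1,3) = 1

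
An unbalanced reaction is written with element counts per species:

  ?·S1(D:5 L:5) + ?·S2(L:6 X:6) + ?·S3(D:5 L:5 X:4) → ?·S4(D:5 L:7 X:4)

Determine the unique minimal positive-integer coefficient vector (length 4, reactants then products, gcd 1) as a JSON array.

Coefficients: [3, 2, 3, 6]

D: 3·5+2·0+3·5 = 30 | 6·5 = 30
L: 3·5+2·6+3·5 = 42 | 6·7 = 42
X: 3·0+2·6+3·4 = 24 | 6·4 = 24
gcd(3,2,3,6) = 1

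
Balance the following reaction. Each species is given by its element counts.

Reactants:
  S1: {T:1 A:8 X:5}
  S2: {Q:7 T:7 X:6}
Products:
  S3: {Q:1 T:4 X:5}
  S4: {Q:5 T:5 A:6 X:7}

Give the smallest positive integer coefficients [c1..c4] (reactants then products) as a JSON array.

Q: 3·0+3·7 = 21 | 1·1+4·5 = 21
T: 3·1+3·7 = 24 | 1·4+4·5 = 24
A: 3·8+3·0 = 24 | 1·0+4·6 = 24
X: 3·5+3·6 = 33 | 1·5+4·7 = 33
gcd(3,3,1,4) = 1

Coefficients: [3, 3, 1, 4]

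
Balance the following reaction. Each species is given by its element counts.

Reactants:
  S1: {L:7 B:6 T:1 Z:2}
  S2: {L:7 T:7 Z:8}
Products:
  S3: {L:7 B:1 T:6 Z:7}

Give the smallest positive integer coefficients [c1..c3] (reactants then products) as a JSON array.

L: 1·7+5·7 = 42 | 6·7 = 42
B: 1·6+5·0 = 6 | 6·1 = 6
T: 1·1+5·7 = 36 | 6·6 = 36
Z: 1·2+5·8 = 42 | 6·7 = 42
gcd(1,5,6) = 1

Coefficients: [1, 5, 6]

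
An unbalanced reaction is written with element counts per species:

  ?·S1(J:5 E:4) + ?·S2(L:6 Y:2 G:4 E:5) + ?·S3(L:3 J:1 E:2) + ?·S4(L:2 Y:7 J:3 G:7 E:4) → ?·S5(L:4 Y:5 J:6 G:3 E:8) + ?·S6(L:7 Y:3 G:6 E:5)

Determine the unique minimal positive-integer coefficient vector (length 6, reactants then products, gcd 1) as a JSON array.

Coefficients: [1, 6, 4, 3, 3, 6]

L: 1·0+6·6+4·3+3·2 = 54 | 3·4+6·7 = 54
Y: 1·0+6·2+4·0+3·7 = 33 | 3·5+6·3 = 33
J: 1·5+6·0+4·1+3·3 = 18 | 3·6+6·0 = 18
G: 1·0+6·4+4·0+3·7 = 45 | 3·3+6·6 = 45
E: 1·4+6·5+4·2+3·4 = 54 | 3·8+6·5 = 54
gcd(1,6,4,3,3,6) = 1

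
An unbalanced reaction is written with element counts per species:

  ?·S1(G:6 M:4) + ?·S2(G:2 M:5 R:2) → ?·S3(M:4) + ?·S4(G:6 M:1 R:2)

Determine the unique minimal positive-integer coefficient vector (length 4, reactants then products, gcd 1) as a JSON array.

G: 2·6+3·2 = 18 | 5·0+3·6 = 18
M: 2·4+3·5 = 23 | 5·4+3·1 = 23
R: 2·0+3·2 = 6 | 5·0+3·2 = 6
gcd(2,3,5,3) = 1

Coefficients: [2, 3, 5, 3]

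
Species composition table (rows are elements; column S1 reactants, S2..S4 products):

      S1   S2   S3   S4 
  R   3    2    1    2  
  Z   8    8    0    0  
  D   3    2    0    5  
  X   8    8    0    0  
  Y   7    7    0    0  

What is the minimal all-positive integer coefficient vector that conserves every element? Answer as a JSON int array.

R: 5·3 = 15 | 5·2+3·1+1·2 = 15
Z: 5·8 = 40 | 5·8+3·0+1·0 = 40
D: 5·3 = 15 | 5·2+3·0+1·5 = 15
X: 5·8 = 40 | 5·8+3·0+1·0 = 40
Y: 5·7 = 35 | 5·7+3·0+1·0 = 35
gcd(5,5,3,1) = 1

Coefficients: [5, 5, 3, 1]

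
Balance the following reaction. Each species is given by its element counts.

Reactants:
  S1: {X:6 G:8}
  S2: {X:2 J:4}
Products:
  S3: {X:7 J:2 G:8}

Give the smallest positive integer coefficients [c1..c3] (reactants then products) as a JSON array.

Coefficients: [2, 1, 2]

X: 2·6+1·2 = 14 | 2·7 = 14
J: 2·0+1·4 = 4 | 2·2 = 4
G: 2·8+1·0 = 16 | 2·8 = 16
gcd(2,1,2) = 1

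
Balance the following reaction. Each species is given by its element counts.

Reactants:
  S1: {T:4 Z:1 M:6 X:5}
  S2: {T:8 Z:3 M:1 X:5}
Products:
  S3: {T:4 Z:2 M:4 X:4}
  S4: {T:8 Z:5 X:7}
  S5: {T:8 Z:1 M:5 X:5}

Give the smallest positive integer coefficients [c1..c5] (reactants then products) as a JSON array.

T: 3·4+6·8 = 60 | 1·4+3·8+4·8 = 60
Z: 3·1+6·3 = 21 | 1·2+3·5+4·1 = 21
M: 3·6+6·1 = 24 | 1·4+3·0+4·5 = 24
X: 3·5+6·5 = 45 | 1·4+3·7+4·5 = 45
gcd(3,6,1,3,4) = 1

Coefficients: [3, 6, 1, 3, 4]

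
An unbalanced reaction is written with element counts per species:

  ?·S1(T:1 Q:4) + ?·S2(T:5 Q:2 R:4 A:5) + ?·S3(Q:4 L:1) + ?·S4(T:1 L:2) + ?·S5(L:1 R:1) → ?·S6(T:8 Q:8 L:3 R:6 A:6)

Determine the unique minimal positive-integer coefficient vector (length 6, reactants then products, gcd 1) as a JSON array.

T: 6·1+6·5+1·0+4·1+6·0 = 40 | 5·8 = 40
Q: 6·4+6·2+1·4+4·0+6·0 = 40 | 5·8 = 40
L: 6·0+6·0+1·1+4·2+6·1 = 15 | 5·3 = 15
R: 6·0+6·4+1·0+4·0+6·1 = 30 | 5·6 = 30
A: 6·0+6·5+1·0+4·0+6·0 = 30 | 5·6 = 30
gcd(6,6,1,4,6,5) = 1

Coefficients: [6, 6, 1, 4, 6, 5]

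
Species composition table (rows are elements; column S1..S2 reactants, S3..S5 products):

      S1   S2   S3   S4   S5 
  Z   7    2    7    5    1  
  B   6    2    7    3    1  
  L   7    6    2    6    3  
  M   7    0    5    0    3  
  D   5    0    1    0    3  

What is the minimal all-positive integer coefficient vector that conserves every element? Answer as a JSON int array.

Z: 4·7+1·2 = 30 | 2·7+2·5+6·1 = 30
B: 4·6+1·2 = 26 | 2·7+2·3+6·1 = 26
L: 4·7+1·6 = 34 | 2·2+2·6+6·3 = 34
M: 4·7+1·0 = 28 | 2·5+2·0+6·3 = 28
D: 4·5+1·0 = 20 | 2·1+2·0+6·3 = 20
gcd(4,1,2,2,6) = 1

Coefficients: [4, 1, 2, 2, 6]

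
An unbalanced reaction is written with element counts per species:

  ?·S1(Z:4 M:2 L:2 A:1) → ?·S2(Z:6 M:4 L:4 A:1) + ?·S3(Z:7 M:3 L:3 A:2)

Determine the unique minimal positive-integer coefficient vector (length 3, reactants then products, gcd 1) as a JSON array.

Coefficients: [5, 1, 2]

Z: 5·4 = 20 | 1·6+2·7 = 20
M: 5·2 = 10 | 1·4+2·3 = 10
L: 5·2 = 10 | 1·4+2·3 = 10
A: 5·1 = 5 | 1·1+2·2 = 5
gcd(5,1,2) = 1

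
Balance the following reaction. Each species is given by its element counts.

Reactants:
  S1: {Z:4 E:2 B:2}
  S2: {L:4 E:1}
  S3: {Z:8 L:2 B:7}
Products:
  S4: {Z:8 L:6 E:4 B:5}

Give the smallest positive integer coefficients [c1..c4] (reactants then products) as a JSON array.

Coefficients: [4, 4, 1, 3]

Z: 4·4+4·0+1·8 = 24 | 3·8 = 24
L: 4·0+4·4+1·2 = 18 | 3·6 = 18
E: 4·2+4·1+1·0 = 12 | 3·4 = 12
B: 4·2+4·0+1·7 = 15 | 3·5 = 15
gcd(4,4,1,3) = 1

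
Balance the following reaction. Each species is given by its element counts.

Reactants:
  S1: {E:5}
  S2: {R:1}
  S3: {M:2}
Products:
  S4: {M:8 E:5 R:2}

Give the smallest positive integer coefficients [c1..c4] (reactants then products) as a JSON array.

Coefficients: [1, 2, 4, 1]

M: 1·0+2·0+4·2 = 8 | 1·8 = 8
E: 1·5+2·0+4·0 = 5 | 1·5 = 5
R: 1·0+2·1+4·0 = 2 | 1·2 = 2
gcd(1,2,4,1) = 1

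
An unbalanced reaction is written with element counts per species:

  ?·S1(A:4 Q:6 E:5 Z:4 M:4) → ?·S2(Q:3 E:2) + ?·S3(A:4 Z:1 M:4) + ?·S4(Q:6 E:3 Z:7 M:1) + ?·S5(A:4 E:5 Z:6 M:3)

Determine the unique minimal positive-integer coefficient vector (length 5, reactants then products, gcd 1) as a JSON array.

Coefficients: [4, 6, 3, 1, 1]

A: 4·4 = 16 | 6·0+3·4+1·0+1·4 = 16
Q: 4·6 = 24 | 6·3+3·0+1·6+1·0 = 24
E: 4·5 = 20 | 6·2+3·0+1·3+1·5 = 20
Z: 4·4 = 16 | 6·0+3·1+1·7+1·6 = 16
M: 4·4 = 16 | 6·0+3·4+1·1+1·3 = 16
gcd(4,6,3,1,1) = 1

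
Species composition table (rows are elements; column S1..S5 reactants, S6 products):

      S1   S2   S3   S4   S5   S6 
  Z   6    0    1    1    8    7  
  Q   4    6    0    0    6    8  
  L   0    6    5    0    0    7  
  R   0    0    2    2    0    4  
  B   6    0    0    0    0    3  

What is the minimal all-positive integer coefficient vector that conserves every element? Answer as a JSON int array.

Z: 2·6+3·0+2·1+6·1+1·8 = 28 | 4·7 = 28
Q: 2·4+3·6+2·0+6·0+1·6 = 32 | 4·8 = 32
L: 2·0+3·6+2·5+6·0+1·0 = 28 | 4·7 = 28
R: 2·0+3·0+2·2+6·2+1·0 = 16 | 4·4 = 16
B: 2·6+3·0+2·0+6·0+1·0 = 12 | 4·3 = 12
gcd(2,3,2,6,1,4) = 1

Coefficients: [2, 3, 2, 6, 1, 4]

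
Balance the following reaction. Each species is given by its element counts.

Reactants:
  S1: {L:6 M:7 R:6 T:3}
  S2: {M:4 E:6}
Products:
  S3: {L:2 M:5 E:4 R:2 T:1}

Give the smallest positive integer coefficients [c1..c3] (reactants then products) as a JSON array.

L: 1·6+2·0 = 6 | 3·2 = 6
M: 1·7+2·4 = 15 | 3·5 = 15
E: 1·0+2·6 = 12 | 3·4 = 12
R: 1·6+2·0 = 6 | 3·2 = 6
T: 1·3+2·0 = 3 | 3·1 = 3
gcd(1,2,3) = 1

Coefficients: [1, 2, 3]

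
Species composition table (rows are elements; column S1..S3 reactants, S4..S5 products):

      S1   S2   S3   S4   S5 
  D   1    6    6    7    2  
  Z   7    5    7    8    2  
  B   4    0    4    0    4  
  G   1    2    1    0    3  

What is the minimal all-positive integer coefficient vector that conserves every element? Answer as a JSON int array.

D: 1·1+4·6+3·6 = 43 | 5·7+4·2 = 43
Z: 1·7+4·5+3·7 = 48 | 5·8+4·2 = 48
B: 1·4+4·0+3·4 = 16 | 5·0+4·4 = 16
G: 1·1+4·2+3·1 = 12 | 5·0+4·3 = 12
gcd(1,4,3,5,4) = 1

Coefficients: [1, 4, 3, 5, 4]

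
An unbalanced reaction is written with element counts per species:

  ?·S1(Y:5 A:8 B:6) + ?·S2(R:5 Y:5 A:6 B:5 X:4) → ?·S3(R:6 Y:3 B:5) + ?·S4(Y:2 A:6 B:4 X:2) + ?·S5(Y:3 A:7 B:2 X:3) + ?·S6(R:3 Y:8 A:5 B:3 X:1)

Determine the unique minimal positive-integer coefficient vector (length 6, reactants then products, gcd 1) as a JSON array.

Coefficients: [4, 6, 4, 5, 4, 2]

R: 4·0+6·5 = 30 | 4·6+5·0+4·0+2·3 = 30
Y: 4·5+6·5 = 50 | 4·3+5·2+4·3+2·8 = 50
A: 4·8+6·6 = 68 | 4·0+5·6+4·7+2·5 = 68
B: 4·6+6·5 = 54 | 4·5+5·4+4·2+2·3 = 54
X: 4·0+6·4 = 24 | 4·0+5·2+4·3+2·1 = 24
gcd(4,6,4,5,4,2) = 1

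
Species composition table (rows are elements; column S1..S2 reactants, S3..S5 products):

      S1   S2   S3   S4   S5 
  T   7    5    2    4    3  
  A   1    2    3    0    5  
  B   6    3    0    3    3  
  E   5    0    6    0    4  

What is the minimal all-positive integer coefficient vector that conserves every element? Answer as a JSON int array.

Coefficients: [2, 3, 1, 6, 1]

T: 2·7+3·5 = 29 | 1·2+6·4+1·3 = 29
A: 2·1+3·2 = 8 | 1·3+6·0+1·5 = 8
B: 2·6+3·3 = 21 | 1·0+6·3+1·3 = 21
E: 2·5+3·0 = 10 | 1·6+6·0+1·4 = 10
gcd(2,3,1,6,1) = 1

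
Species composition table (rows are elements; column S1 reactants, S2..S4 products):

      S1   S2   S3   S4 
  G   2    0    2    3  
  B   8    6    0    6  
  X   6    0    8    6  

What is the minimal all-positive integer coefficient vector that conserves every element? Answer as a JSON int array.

Coefficients: [6, 6, 3, 2]

G: 6·2 = 12 | 6·0+3·2+2·3 = 12
B: 6·8 = 48 | 6·6+3·0+2·6 = 48
X: 6·6 = 36 | 6·0+3·8+2·6 = 36
gcd(6,6,3,2) = 1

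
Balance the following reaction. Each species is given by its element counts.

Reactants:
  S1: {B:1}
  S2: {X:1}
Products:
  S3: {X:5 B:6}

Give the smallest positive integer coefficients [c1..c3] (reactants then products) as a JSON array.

Coefficients: [6, 5, 1]

X: 6·0+5·1 = 5 | 1·5 = 5
B: 6·1+5·0 = 6 | 1·6 = 6
gcd(6,5,1) = 1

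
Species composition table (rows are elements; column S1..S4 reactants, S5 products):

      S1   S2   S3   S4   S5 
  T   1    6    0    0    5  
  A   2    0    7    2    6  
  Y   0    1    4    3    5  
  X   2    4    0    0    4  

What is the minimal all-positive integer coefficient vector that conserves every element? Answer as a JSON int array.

Coefficients: [2, 3, 2, 3, 4]

T: 2·1+3·6+2·0+3·0 = 20 | 4·5 = 20
A: 2·2+3·0+2·7+3·2 = 24 | 4·6 = 24
Y: 2·0+3·1+2·4+3·3 = 20 | 4·5 = 20
X: 2·2+3·4+2·0+3·0 = 16 | 4·4 = 16
gcd(2,3,2,3,4) = 1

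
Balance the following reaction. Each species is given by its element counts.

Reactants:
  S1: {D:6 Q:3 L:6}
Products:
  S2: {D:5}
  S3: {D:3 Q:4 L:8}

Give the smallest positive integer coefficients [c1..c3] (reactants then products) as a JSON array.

Coefficients: [4, 3, 3]

D: 4·6 = 24 | 3·5+3·3 = 24
Q: 4·3 = 12 | 3·0+3·4 = 12
L: 4·6 = 24 | 3·0+3·8 = 24
gcd(4,3,3) = 1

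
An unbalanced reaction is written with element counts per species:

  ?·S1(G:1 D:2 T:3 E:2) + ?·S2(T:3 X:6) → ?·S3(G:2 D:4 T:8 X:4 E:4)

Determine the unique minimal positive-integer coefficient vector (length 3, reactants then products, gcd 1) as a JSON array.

G: 6·1+2·0 = 6 | 3·2 = 6
D: 6·2+2·0 = 12 | 3·4 = 12
T: 6·3+2·3 = 24 | 3·8 = 24
X: 6·0+2·6 = 12 | 3·4 = 12
E: 6·2+2·0 = 12 | 3·4 = 12
gcd(6,2,3) = 1

Coefficients: [6, 2, 3]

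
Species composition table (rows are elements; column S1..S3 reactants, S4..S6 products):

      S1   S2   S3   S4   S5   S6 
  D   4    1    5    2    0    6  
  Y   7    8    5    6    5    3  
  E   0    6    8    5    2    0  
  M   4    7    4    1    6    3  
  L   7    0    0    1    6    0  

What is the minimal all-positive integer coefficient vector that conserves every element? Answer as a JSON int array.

D: 6·4+3·1+3·5 = 42 | 6·2+6·0+5·6 = 42
Y: 6·7+3·8+3·5 = 81 | 6·6+6·5+5·3 = 81
E: 6·0+3·6+3·8 = 42 | 6·5+6·2+5·0 = 42
M: 6·4+3·7+3·4 = 57 | 6·1+6·6+5·3 = 57
L: 6·7+3·0+3·0 = 42 | 6·1+6·6+5·0 = 42
gcd(6,3,3,6,6,5) = 1

Coefficients: [6, 3, 3, 6, 6, 5]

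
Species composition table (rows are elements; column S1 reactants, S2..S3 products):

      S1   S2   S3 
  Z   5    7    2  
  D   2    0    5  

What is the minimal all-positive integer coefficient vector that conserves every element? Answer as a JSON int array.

Coefficients: [5, 3, 2]

Z: 5·5 = 25 | 3·7+2·2 = 25
D: 5·2 = 10 | 3·0+2·5 = 10
gcd(5,3,2) = 1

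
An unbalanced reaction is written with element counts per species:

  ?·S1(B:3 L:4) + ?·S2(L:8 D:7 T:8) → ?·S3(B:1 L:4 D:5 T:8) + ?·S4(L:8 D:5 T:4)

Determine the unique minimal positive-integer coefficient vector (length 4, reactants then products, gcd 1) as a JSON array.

B: 1·3+5·0 = 3 | 3·1+4·0 = 3
L: 1·4+5·8 = 44 | 3·4+4·8 = 44
D: 1·0+5·7 = 35 | 3·5+4·5 = 35
T: 1·0+5·8 = 40 | 3·8+4·4 = 40
gcd(1,5,3,4) = 1

Coefficients: [1, 5, 3, 4]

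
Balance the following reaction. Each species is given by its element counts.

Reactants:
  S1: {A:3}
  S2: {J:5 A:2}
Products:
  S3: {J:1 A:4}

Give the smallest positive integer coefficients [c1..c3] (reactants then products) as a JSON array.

J: 6·0+1·5 = 5 | 5·1 = 5
A: 6·3+1·2 = 20 | 5·4 = 20
gcd(6,1,5) = 1

Coefficients: [6, 1, 5]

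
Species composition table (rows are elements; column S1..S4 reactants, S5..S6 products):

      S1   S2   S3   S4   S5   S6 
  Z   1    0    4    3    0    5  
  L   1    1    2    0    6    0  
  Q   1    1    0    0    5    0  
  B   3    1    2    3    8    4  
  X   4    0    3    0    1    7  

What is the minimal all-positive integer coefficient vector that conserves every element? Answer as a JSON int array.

Coefficients: [5, 5, 1, 2, 2, 3]

Z: 5·1+5·0+1·4+2·3 = 15 | 2·0+3·5 = 15
L: 5·1+5·1+1·2+2·0 = 12 | 2·6+3·0 = 12
Q: 5·1+5·1+1·0+2·0 = 10 | 2·5+3·0 = 10
B: 5·3+5·1+1·2+2·3 = 28 | 2·8+3·4 = 28
X: 5·4+5·0+1·3+2·0 = 23 | 2·1+3·7 = 23
gcd(5,5,1,2,2,3) = 1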